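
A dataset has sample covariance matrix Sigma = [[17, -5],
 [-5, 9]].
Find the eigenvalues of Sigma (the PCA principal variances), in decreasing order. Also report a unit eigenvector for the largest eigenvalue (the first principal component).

Step 1 — characteristic polynomial of 2×2 Sigma:
  det(Sigma - λI) = λ² - trace · λ + det = 0.
  trace = 17 + 9 = 26, det = 17·9 - (-5)² = 128.
Step 2 — discriminant:
  Δ = trace² - 4·det = 676 - 512 = 164.
Step 3 — eigenvalues:
  λ = (trace ± √Δ)/2 = (26 ± 12.8062)/2,
  λ_1 = 19.4031,  λ_2 = 6.5969.

Step 4 — unit eigenvector for λ_1: solve (Sigma - λ_1 I)v = 0. First row:
  (17 - 19.4031)·v_x + (-5)·v_y = 0, i.e. (-2.4031)·v_x + (-5)·v_y = 0,
  so v ∝ (b, λ_1 - a) = (-5, 2.4031); multiply by -1 so the first entry is positive: u = (5, -2.4031).
  ||u|| = √((5)² + (-2.4031)²) = √(30.775) ≈ 5.5475,
  v_1 = u/||u|| ≈ (0.9013, -0.4332) (||v_1|| = 1).

λ_1 = 19.4031,  λ_2 = 6.5969;  v_1 ≈ (0.9013, -0.4332)


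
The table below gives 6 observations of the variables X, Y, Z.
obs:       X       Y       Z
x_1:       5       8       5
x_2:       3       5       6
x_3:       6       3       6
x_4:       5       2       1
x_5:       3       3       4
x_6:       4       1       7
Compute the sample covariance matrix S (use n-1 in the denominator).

Step 1 — column means:
  mean(X) = (5 + 3 + 6 + 5 + 3 + 4) / 6 = 26/6 = 4.3333
  mean(Y) = (8 + 5 + 3 + 2 + 3 + 1) / 6 = 22/6 = 3.6667
  mean(Z) = (5 + 6 + 6 + 1 + 4 + 7) / 6 = 29/6 = 4.8333

Step 2 — sample covariance S[i,j] = (1/(n-1)) · Σ_k (x_{k,i} - mean_i) · (x_{k,j} - mean_j), with n-1 = 5.
  S[X,X] = ((0.6667)·(0.6667) + (-1.3333)·(-1.3333) + (1.6667)·(1.6667) + (0.6667)·(0.6667) + (-1.3333)·(-1.3333) + (-0.3333)·(-0.3333)) / 5 = 7.3333/5 = 1.4667
  S[X,Y] = ((0.6667)·(4.3333) + (-1.3333)·(1.3333) + (1.6667)·(-0.6667) + (0.6667)·(-1.6667) + (-1.3333)·(-0.6667) + (-0.3333)·(-2.6667)) / 5 = 0.6667/5 = 0.1333
  S[X,Z] = ((0.6667)·(0.1667) + (-1.3333)·(1.1667) + (1.6667)·(1.1667) + (0.6667)·(-3.8333) + (-1.3333)·(-0.8333) + (-0.3333)·(2.1667)) / 5 = -1.6667/5 = -0.3333
  S[Y,Y] = ((4.3333)·(4.3333) + (1.3333)·(1.3333) + (-0.6667)·(-0.6667) + (-1.6667)·(-1.6667) + (-0.6667)·(-0.6667) + (-2.6667)·(-2.6667)) / 5 = 31.3333/5 = 6.2667
  S[Y,Z] = ((4.3333)·(0.1667) + (1.3333)·(1.1667) + (-0.6667)·(1.1667) + (-1.6667)·(-3.8333) + (-0.6667)·(-0.8333) + (-2.6667)·(2.1667)) / 5 = 2.6667/5 = 0.5333
  S[Z,Z] = ((0.1667)·(0.1667) + (1.1667)·(1.1667) + (1.1667)·(1.1667) + (-3.8333)·(-3.8333) + (-0.8333)·(-0.8333) + (2.1667)·(2.1667)) / 5 = 22.8333/5 = 4.5667

S is symmetric (S[j,i] = S[i,j]). Assembling:

S = [[1.4667, 0.1333, -0.3333],
 [0.1333, 6.2667, 0.5333],
 [-0.3333, 0.5333, 4.5667]]


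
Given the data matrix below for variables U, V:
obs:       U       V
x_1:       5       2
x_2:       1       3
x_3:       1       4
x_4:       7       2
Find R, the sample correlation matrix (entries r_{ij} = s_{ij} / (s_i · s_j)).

Step 1 — column means:
  mean(U) = (5 + 1 + 1 + 7) / 4 = 14/4 = 3.5
  mean(V) = (2 + 3 + 4 + 2) / 4 = 11/4 = 2.75

Step 2 — sample variances and covariances s[i,j] = (1/(n-1)) · Σ_k (x_{k,i} - mean_i) · (x_{k,j} - mean_j), with n-1 = 3:
  s[U,U] = ((1.5)·(1.5) + (-2.5)·(-2.5) + (-2.5)·(-2.5) + (3.5)·(3.5)) / 3 = 27/3 = 9
  s[U,V] = ((1.5)·(-0.75) + (-2.5)·(0.25) + (-2.5)·(1.25) + (3.5)·(-0.75)) / 3 = -7.5/3 = -2.5
  s[V,V] = ((-0.75)·(-0.75) + (0.25)·(0.25) + (1.25)·(1.25) + (-0.75)·(-0.75)) / 3 = 2.75/3 = 0.9167
  Sample standard deviations s_i = √(s[i,i]):
  s(U) = √(9) = 3
  s(V) = √(0.9167) = 0.9574

Step 3 — r_{ij} = s_{ij} / (s_i · s_j):
  r[U,U] = 1 (diagonal).
  r[U,V] = -2.5 / (3 · 0.9574) = -2.5 / 2.8723 = -0.8704
  r[V,V] = 1 (diagonal).

R is symmetric with unit diagonal. Assembling:

R = [[1, -0.8704],
 [-0.8704, 1]]


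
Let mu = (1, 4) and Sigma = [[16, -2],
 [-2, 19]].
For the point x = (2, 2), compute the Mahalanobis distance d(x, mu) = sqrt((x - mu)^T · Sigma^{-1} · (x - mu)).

Step 1 — centre the observation: (x - mu) = (1, -2).

Step 2 — invert Sigma. det(Sigma) = 16·19 - (-2)² = 300.
  Sigma^{-1} = (1/det) · [[d, -b], [-b, a]] = [[0.0633, 0.0067],
 [0.0067, 0.0533]].

Step 3 — form the quadratic (x - mu)^T · Sigma^{-1} · (x - mu):
  Sigma^{-1} · (x - mu) = (0.05, -0.1).
  (x - mu)^T · [Sigma^{-1} · (x - mu)] = (1)·(0.05) + (-2)·(-0.1) = 0.25.

Step 4 — take square root: d = √(0.25) ≈ 0.5.

d(x, mu) = √(0.25) ≈ 0.5


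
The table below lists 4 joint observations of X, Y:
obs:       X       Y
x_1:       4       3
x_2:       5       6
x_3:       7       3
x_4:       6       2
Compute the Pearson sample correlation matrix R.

Step 1 — column means:
  mean(X) = (4 + 5 + 7 + 6) / 4 = 22/4 = 5.5
  mean(Y) = (3 + 6 + 3 + 2) / 4 = 14/4 = 3.5

Step 2 — sample variances and covariances s[i,j] = (1/(n-1)) · Σ_k (x_{k,i} - mean_i) · (x_{k,j} - mean_j), with n-1 = 3:
  s[X,X] = ((-1.5)·(-1.5) + (-0.5)·(-0.5) + (1.5)·(1.5) + (0.5)·(0.5)) / 3 = 5/3 = 1.6667
  s[X,Y] = ((-1.5)·(-0.5) + (-0.5)·(2.5) + (1.5)·(-0.5) + (0.5)·(-1.5)) / 3 = -2/3 = -0.6667
  s[Y,Y] = ((-0.5)·(-0.5) + (2.5)·(2.5) + (-0.5)·(-0.5) + (-1.5)·(-1.5)) / 3 = 9/3 = 3
  Sample standard deviations s_i = √(s[i,i]):
  s(X) = √(1.6667) = 1.291
  s(Y) = √(3) = 1.7321

Step 3 — r_{ij} = s_{ij} / (s_i · s_j):
  r[X,X] = 1 (diagonal).
  r[X,Y] = -0.6667 / (1.291 · 1.7321) = -0.6667 / 2.2361 = -0.2981
  r[Y,Y] = 1 (diagonal).

R is symmetric with unit diagonal. Assembling:

R = [[1, -0.2981],
 [-0.2981, 1]]


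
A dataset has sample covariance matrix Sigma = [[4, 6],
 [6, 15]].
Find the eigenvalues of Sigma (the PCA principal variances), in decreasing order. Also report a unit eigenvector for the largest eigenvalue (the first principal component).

Step 1 — characteristic polynomial of 2×2 Sigma:
  det(Sigma - λI) = λ² - trace · λ + det = 0.
  trace = 4 + 15 = 19, det = 4·15 - (6)² = 24.
Step 2 — discriminant:
  Δ = trace² - 4·det = 361 - 96 = 265.
Step 3 — eigenvalues:
  λ = (trace ± √Δ)/2 = (19 ± 16.2788)/2,
  λ_1 = 17.6394,  λ_2 = 1.3606.

Step 4 — unit eigenvector for λ_1: solve (Sigma - λ_1 I)v = 0. First row:
  (4 - 17.6394)·v_x + (6)·v_y = 0, i.e. (-13.6394)·v_x + (6)·v_y = 0,
  so v ∝ (b, λ_1 - a) = (6, 13.6394) = u.
  ||u|| = √((6)² + (13.6394)²) = √(222.0335) ≈ 14.9008,
  v_1 = u/||u|| ≈ (0.4027, 0.9153) (||v_1|| = 1).

λ_1 = 17.6394,  λ_2 = 1.3606;  v_1 ≈ (0.4027, 0.9153)


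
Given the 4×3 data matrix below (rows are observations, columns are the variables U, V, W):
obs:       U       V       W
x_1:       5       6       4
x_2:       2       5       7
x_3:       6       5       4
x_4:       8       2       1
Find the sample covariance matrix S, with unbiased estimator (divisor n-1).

Step 1 — column means:
  mean(U) = (5 + 2 + 6 + 8) / 4 = 21/4 = 5.25
  mean(V) = (6 + 5 + 5 + 2) / 4 = 18/4 = 4.5
  mean(W) = (4 + 7 + 4 + 1) / 4 = 16/4 = 4

Step 2 — sample covariance S[i,j] = (1/(n-1)) · Σ_k (x_{k,i} - mean_i) · (x_{k,j} - mean_j), with n-1 = 3.
  S[U,U] = ((-0.25)·(-0.25) + (-3.25)·(-3.25) + (0.75)·(0.75) + (2.75)·(2.75)) / 3 = 18.75/3 = 6.25
  S[U,V] = ((-0.25)·(1.5) + (-3.25)·(0.5) + (0.75)·(0.5) + (2.75)·(-2.5)) / 3 = -8.5/3 = -2.8333
  S[U,W] = ((-0.25)·(0) + (-3.25)·(3) + (0.75)·(0) + (2.75)·(-3)) / 3 = -18/3 = -6
  S[V,V] = ((1.5)·(1.5) + (0.5)·(0.5) + (0.5)·(0.5) + (-2.5)·(-2.5)) / 3 = 9/3 = 3
  S[V,W] = ((1.5)·(0) + (0.5)·(3) + (0.5)·(0) + (-2.5)·(-3)) / 3 = 9/3 = 3
  S[W,W] = ((0)·(0) + (3)·(3) + (0)·(0) + (-3)·(-3)) / 3 = 18/3 = 6

S is symmetric (S[j,i] = S[i,j]). Assembling:

S = [[6.25, -2.8333, -6],
 [-2.8333, 3, 3],
 [-6, 3, 6]]


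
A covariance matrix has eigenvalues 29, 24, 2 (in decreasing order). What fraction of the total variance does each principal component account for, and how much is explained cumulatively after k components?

Step 1 — total variance = trace(Sigma) = Σ λ_i = 29 + 24 + 2 = 55.

Step 2 — fraction explained by component i = λ_i / Σ λ:
  PC1: 29/55 = 0.5273
  PC2: 24/55 = 0.4364
  PC3: 2/55 = 0.0364

Step 3 — cumulative fraction after k components = (λ_1 + ... + λ_k) / Σ λ:
  k = 1: 29/55 = 0.5273
  k = 2: (29 + 24)/55 = 53/55 = 0.9636
  k = 3: (29 + 24 + 2)/55 = 55/55 = 1

Summary (fraction, with percent):

explained: PC1 0.5273 (52.73%), PC2 0.4364 (43.64%), PC3 0.0364 (3.64%);  cumulative: 0.5273, 0.9636, 1


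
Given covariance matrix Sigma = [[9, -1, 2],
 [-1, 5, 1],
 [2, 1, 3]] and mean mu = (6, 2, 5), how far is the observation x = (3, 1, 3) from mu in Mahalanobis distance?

Step 1 — centre the observation: (x - mu) = (-3, -1, -2).

Step 2 — invert Sigma (cofactor / det for 3×3, or solve directly):
  Sigma^{-1} = [[0.1414, 0.0505, -0.1111],
 [0.0505, 0.2323, -0.1111],
 [-0.1111, -0.1111, 0.4444]].

Step 3 — form the quadratic (x - mu)^T · Sigma^{-1} · (x - mu):
  Sigma^{-1} · (x - mu) = (-0.2525, -0.1616, -0.4444).
  (x - mu)^T · [Sigma^{-1} · (x - mu)] = (-3)·(-0.2525) + (-1)·(-0.1616) + (-2)·(-0.4444) = 1.8081.

Step 4 — take square root: d = √(1.8081) ≈ 1.3446.

d(x, mu) = √(1.8081) ≈ 1.3446


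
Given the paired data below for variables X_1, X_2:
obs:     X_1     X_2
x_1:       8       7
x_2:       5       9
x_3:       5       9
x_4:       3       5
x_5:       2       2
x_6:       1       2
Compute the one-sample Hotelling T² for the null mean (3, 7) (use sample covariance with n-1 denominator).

Step 1 — sample mean vector:
  mean(X_1) = (8 + 5 + 5 + 3 + 2 + 1) / 6 = 24/6 = 4
  mean(X_2) = (7 + 9 + 9 + 5 + 2 + 2) / 6 = 34/6 = 5.6667
  x̄ = (4, 5.6667),  deviation x̄ - mu_0 = (4, 5.6667) - (3, 7) = (1, -1.3333).

Step 2 — sample covariance matrix, S[i,j] = (1/(n-1)) · Σ_k (x_{k,i} - mean_i) · (x_{k,j} - mean_j), divisor n-1 = 5:
  S[X_1,X_1] = ((4)·(4) + (1)·(1) + (1)·(1) + (-1)·(-1) + (-2)·(-2) + (-3)·(-3)) / 5 = 32/5 = 6.4
  S[X_1,X_2] = ((4)·(1.3333) + (1)·(3.3333) + (1)·(3.3333) + (-1)·(-0.6667) + (-2)·(-3.6667) + (-3)·(-3.6667)) / 5 = 31/5 = 6.2
  S[X_2,X_2] = ((1.3333)·(1.3333) + (3.3333)·(3.3333) + (3.3333)·(3.3333) + (-0.6667)·(-0.6667) + (-3.6667)·(-3.6667) + (-3.6667)·(-3.6667)) / 5 = 51.3333/5 = 10.2667
  S = [[6.4, 6.2],
 [6.2, 10.2667]].

Step 3 — invert S. det(S) = 6.4·10.2667 - (6.2)² = 27.2667.
  S^{-1} = (1/det) · [[d, -b], [-b, a]] = [[0.3765, -0.2274],
 [-0.2274, 0.2347]].

Step 4 — quadratic form (x̄ - mu_0)^T · S^{-1} · (x̄ - mu_0):
  S^{-1} · (x̄ - mu_0) = (0.6797, -0.5403),
  (x̄ - mu_0)^T · [...] = (1)·(0.6797) + (-1.3333)·(-0.5403) = 1.4002.

Step 5 — scale by n: T² = 6 · 1.4002 = 8.401.

T² ≈ 8.401


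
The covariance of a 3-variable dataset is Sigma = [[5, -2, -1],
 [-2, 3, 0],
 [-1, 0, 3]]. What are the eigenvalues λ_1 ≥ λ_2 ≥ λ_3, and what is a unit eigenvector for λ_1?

Step 1 — characteristic polynomial p(λ) = det(λI - Sigma) = λ³ - tr·λ² + c_1·λ - det, where tr = trace, c_1 = sum of the principal 2×2 minors, det = det(Sigma):
  tr = 5 + 3 + 3 = 11,
  c_1 = (5·3 - (-2)²) + (5·3 - (-1)²) + (3·3 - (0)²) = 11 + 14 + 9 = 34,
  det = 5·(3·3 - (0)²) - (-2)·((-2)·3 - (0)·(-1)) + (-1)·((-2)·(0) - 3·(-1)) = 5·(9) - (-2)·(-6) + (-1)·(3) = 30.
  So p(λ) = λ³ - 11λ² + 34λ - 30.
Step 2 — look for an integer root (rational root theorem: any rational root is an integer divisor of 30). Testing λ = 3:
  p(3) = 27 - 99 + 102 - 30 = 0  ✓
  Dividing out (λ - 3): p(λ) = (λ - 3)(λ² - 8λ + 10).
Step 3 — remaining eigenvalues from the quadratic λ² - 8λ + 10 = 0:
  Δ = 8² - 4·10 = 64 - 40 = 24,  λ = (8 ± √24)/2 = (8 ± 4.899)/2 ≈ 6.4495 or 1.5505.
  Sorted: λ_1 = 6.4495,  λ_2 = 3,  λ_3 = 1.5505  (check: sum = 11 = tr ✓).

Step 4 — unit eigenvector for λ_1 ≈ 6.4495: v spans the null space of (Sigma - λ_1 I), whose rows are
  r_1 = (-1.4495, -2, -1),  r_2 = (-2, -3.4495, 0),  r_3 = (-1, 0, -3.4495).
  v is orthogonal to every row, so take v ∝ r_1 × r_2 = ((-2)·(0) - (-1)·(-3.4495), (-1)·(-2) - (-1.4495)·(0), (-1.4495)·(-3.4495) - (-2)·(-2)) ≈ (-3.4495, 2, 1).
  Rescale (multiply by -1 so the first nonzero entry is positive): u = (3.4495, -2, -1).
  ||u|| = √((3.4495)² + (-2)² + (-1)²) = √(16.899) ≈ 4.1108,  v_1 = u/||u|| ≈ (0.8391, -0.4865, -0.2433) (||v_1|| = 1).

λ_1 = 6.4495,  λ_2 = 3,  λ_3 = 1.5505;  v_1 ≈ (0.8391, -0.4865, -0.2433)


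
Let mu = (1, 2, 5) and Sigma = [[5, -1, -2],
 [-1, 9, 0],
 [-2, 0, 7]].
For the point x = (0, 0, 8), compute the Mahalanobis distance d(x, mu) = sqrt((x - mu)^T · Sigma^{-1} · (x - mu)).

Step 1 — centre the observation: (x - mu) = (-1, -2, 3).

Step 2 — invert Sigma (cofactor / det for 3×3, or solve directly):
  Sigma^{-1} = [[0.2316, 0.0257, 0.0662],
 [0.0257, 0.114, 0.0074],
 [0.0662, 0.0074, 0.1618]].

Step 3 — form the quadratic (x - mu)^T · Sigma^{-1} · (x - mu):
  Sigma^{-1} · (x - mu) = (-0.0846, -0.2316, 0.4044).
  (x - mu)^T · [Sigma^{-1} · (x - mu)] = (-1)·(-0.0846) + (-2)·(-0.2316) + (3)·(0.4044) = 1.761.

Step 4 — take square root: d = √(1.761) ≈ 1.327.

d(x, mu) = √(1.761) ≈ 1.327


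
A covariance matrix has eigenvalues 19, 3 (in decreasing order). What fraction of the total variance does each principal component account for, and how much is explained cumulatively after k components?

Step 1 — total variance = trace(Sigma) = Σ λ_i = 19 + 3 = 22.

Step 2 — fraction explained by component i = λ_i / Σ λ:
  PC1: 19/22 = 0.8636
  PC2: 3/22 = 0.1364

Step 3 — cumulative fraction after k components = (λ_1 + ... + λ_k) / Σ λ:
  k = 1: 19/22 = 0.8636
  k = 2: (19 + 3)/22 = 22/22 = 1

Summary (fraction, with percent):

explained: PC1 0.8636 (86.36%), PC2 0.1364 (13.64%);  cumulative: 0.8636, 1


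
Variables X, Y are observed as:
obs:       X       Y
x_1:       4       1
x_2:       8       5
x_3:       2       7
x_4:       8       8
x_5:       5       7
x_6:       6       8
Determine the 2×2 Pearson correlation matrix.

Step 1 — column means:
  mean(X) = (4 + 8 + 2 + 8 + 5 + 6) / 6 = 33/6 = 5.5
  mean(Y) = (1 + 5 + 7 + 8 + 7 + 8) / 6 = 36/6 = 6

Step 2 — sample variances and covariances s[i,j] = (1/(n-1)) · Σ_k (x_{k,i} - mean_i) · (x_{k,j} - mean_j), with n-1 = 5:
  s[X,X] = ((-1.5)·(-1.5) + (2.5)·(2.5) + (-3.5)·(-3.5) + (2.5)·(2.5) + (-0.5)·(-0.5) + (0.5)·(0.5)) / 5 = 27.5/5 = 5.5
  s[X,Y] = ((-1.5)·(-5) + (2.5)·(-1) + (-3.5)·(1) + (2.5)·(2) + (-0.5)·(1) + (0.5)·(2)) / 5 = 7/5 = 1.4
  s[Y,Y] = ((-5)·(-5) + (-1)·(-1) + (1)·(1) + (2)·(2) + (1)·(1) + (2)·(2)) / 5 = 36/5 = 7.2
  Sample standard deviations s_i = √(s[i,i]):
  s(X) = √(5.5) = 2.3452
  s(Y) = √(7.2) = 2.6833

Step 3 — r_{ij} = s_{ij} / (s_i · s_j):
  r[X,X] = 1 (diagonal).
  r[X,Y] = 1.4 / (2.3452 · 2.6833) = 1.4 / 6.2929 = 0.2225
  r[Y,Y] = 1 (diagonal).

R is symmetric with unit diagonal. Assembling:

R = [[1, 0.2225],
 [0.2225, 1]]


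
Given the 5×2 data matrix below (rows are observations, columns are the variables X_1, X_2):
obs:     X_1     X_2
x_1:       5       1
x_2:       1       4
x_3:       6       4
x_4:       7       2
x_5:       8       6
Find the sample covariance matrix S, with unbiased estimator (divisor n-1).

Step 1 — column means:
  mean(X_1) = (5 + 1 + 6 + 7 + 8) / 5 = 27/5 = 5.4
  mean(X_2) = (1 + 4 + 4 + 2 + 6) / 5 = 17/5 = 3.4

Step 2 — sample covariance S[i,j] = (1/(n-1)) · Σ_k (x_{k,i} - mean_i) · (x_{k,j} - mean_j), with n-1 = 4.
  S[X_1,X_1] = ((-0.4)·(-0.4) + (-4.4)·(-4.4) + (0.6)·(0.6) + (1.6)·(1.6) + (2.6)·(2.6)) / 4 = 29.2/4 = 7.3
  S[X_1,X_2] = ((-0.4)·(-2.4) + (-4.4)·(0.6) + (0.6)·(0.6) + (1.6)·(-1.4) + (2.6)·(2.6)) / 4 = 3.2/4 = 0.8
  S[X_2,X_2] = ((-2.4)·(-2.4) + (0.6)·(0.6) + (0.6)·(0.6) + (-1.4)·(-1.4) + (2.6)·(2.6)) / 4 = 15.2/4 = 3.8

S is symmetric (S[j,i] = S[i,j]). Assembling:

S = [[7.3, 0.8],
 [0.8, 3.8]]


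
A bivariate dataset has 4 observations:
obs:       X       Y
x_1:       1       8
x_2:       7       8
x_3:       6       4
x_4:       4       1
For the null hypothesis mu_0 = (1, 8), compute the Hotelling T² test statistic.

Step 1 — sample mean vector:
  mean(X) = (1 + 7 + 6 + 4) / 4 = 18/4 = 4.5
  mean(Y) = (8 + 8 + 4 + 1) / 4 = 21/4 = 5.25
  x̄ = (4.5, 5.25),  deviation x̄ - mu_0 = (4.5, 5.25) - (1, 8) = (3.5, -2.75).

Step 2 — sample covariance matrix, S[i,j] = (1/(n-1)) · Σ_k (x_{k,i} - mean_i) · (x_{k,j} - mean_j), divisor n-1 = 3:
  S[X,X] = ((-3.5)·(-3.5) + (2.5)·(2.5) + (1.5)·(1.5) + (-0.5)·(-0.5)) / 3 = 21/3 = 7
  S[X,Y] = ((-3.5)·(2.75) + (2.5)·(2.75) + (1.5)·(-1.25) + (-0.5)·(-4.25)) / 3 = -2.5/3 = -0.8333
  S[Y,Y] = ((2.75)·(2.75) + (2.75)·(2.75) + (-1.25)·(-1.25) + (-4.25)·(-4.25)) / 3 = 34.75/3 = 11.5833
  S = [[7, -0.8333],
 [-0.8333, 11.5833]].

Step 3 — invert S. det(S) = 7·11.5833 - (-0.8333)² = 80.3889.
  S^{-1} = (1/det) · [[d, -b], [-b, a]] = [[0.1441, 0.0104],
 [0.0104, 0.0871]].

Step 4 — quadratic form (x̄ - mu_0)^T · S^{-1} · (x̄ - mu_0):
  S^{-1} · (x̄ - mu_0) = (0.4758, -0.2032),
  (x̄ - mu_0)^T · [...] = (3.5)·(0.4758) + (-2.75)·(-0.2032) = 2.2241.

Step 5 — scale by n: T² = 4 · 2.2241 = 8.8963.

T² ≈ 8.8963


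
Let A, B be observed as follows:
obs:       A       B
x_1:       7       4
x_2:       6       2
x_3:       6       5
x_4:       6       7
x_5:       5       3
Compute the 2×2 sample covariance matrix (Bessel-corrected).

Step 1 — column means:
  mean(A) = (7 + 6 + 6 + 6 + 5) / 5 = 30/5 = 6
  mean(B) = (4 + 2 + 5 + 7 + 3) / 5 = 21/5 = 4.2

Step 2 — sample covariance S[i,j] = (1/(n-1)) · Σ_k (x_{k,i} - mean_i) · (x_{k,j} - mean_j), with n-1 = 4.
  S[A,A] = ((1)·(1) + (0)·(0) + (0)·(0) + (0)·(0) + (-1)·(-1)) / 4 = 2/4 = 0.5
  S[A,B] = ((1)·(-0.2) + (0)·(-2.2) + (0)·(0.8) + (0)·(2.8) + (-1)·(-1.2)) / 4 = 1/4 = 0.25
  S[B,B] = ((-0.2)·(-0.2) + (-2.2)·(-2.2) + (0.8)·(0.8) + (2.8)·(2.8) + (-1.2)·(-1.2)) / 4 = 14.8/4 = 3.7

S is symmetric (S[j,i] = S[i,j]). Assembling:

S = [[0.5, 0.25],
 [0.25, 3.7]]


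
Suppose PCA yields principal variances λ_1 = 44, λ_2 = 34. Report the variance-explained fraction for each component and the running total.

Step 1 — total variance = trace(Sigma) = Σ λ_i = 44 + 34 = 78.

Step 2 — fraction explained by component i = λ_i / Σ λ:
  PC1: 44/78 = 0.5641
  PC2: 34/78 = 0.4359

Step 3 — cumulative fraction after k components = (λ_1 + ... + λ_k) / Σ λ:
  k = 1: 44/78 = 0.5641
  k = 2: (44 + 34)/78 = 78/78 = 1

Summary (fraction, with percent):

explained: PC1 0.5641 (56.41%), PC2 0.4359 (43.59%);  cumulative: 0.5641, 1


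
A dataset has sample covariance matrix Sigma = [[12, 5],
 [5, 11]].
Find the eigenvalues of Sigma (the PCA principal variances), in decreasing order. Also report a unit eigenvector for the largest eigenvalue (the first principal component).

Step 1 — characteristic polynomial of 2×2 Sigma:
  det(Sigma - λI) = λ² - trace · λ + det = 0.
  trace = 12 + 11 = 23, det = 12·11 - (5)² = 107.
Step 2 — discriminant:
  Δ = trace² - 4·det = 529 - 428 = 101.
Step 3 — eigenvalues:
  λ = (trace ± √Δ)/2 = (23 ± 10.0499)/2,
  λ_1 = 16.5249,  λ_2 = 6.4751.

Step 4 — unit eigenvector for λ_1: solve (Sigma - λ_1 I)v = 0. First row:
  (12 - 16.5249)·v_x + (5)·v_y = 0, i.e. (-4.5249)·v_x + (5)·v_y = 0,
  so v ∝ (b, λ_1 - a) = (5, 4.5249) = u.
  ||u|| = √((5)² + (4.5249)²) = √(45.4751) ≈ 6.7435,
  v_1 = u/||u|| ≈ (0.7415, 0.671) (||v_1|| = 1).

λ_1 = 16.5249,  λ_2 = 6.4751;  v_1 ≈ (0.7415, 0.671)


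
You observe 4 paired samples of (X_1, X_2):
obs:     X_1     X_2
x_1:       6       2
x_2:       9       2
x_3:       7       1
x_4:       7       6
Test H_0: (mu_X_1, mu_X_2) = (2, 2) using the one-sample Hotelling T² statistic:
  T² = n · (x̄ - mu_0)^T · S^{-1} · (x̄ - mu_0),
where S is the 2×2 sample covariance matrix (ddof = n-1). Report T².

Step 1 — sample mean vector:
  mean(X_1) = (6 + 9 + 7 + 7) / 4 = 29/4 = 7.25
  mean(X_2) = (2 + 2 + 1 + 6) / 4 = 11/4 = 2.75
  x̄ = (7.25, 2.75),  deviation x̄ - mu_0 = (7.25, 2.75) - (2, 2) = (5.25, 0.75).

Step 2 — sample covariance matrix, S[i,j] = (1/(n-1)) · Σ_k (x_{k,i} - mean_i) · (x_{k,j} - mean_j), divisor n-1 = 3:
  S[X_1,X_1] = ((-1.25)·(-1.25) + (1.75)·(1.75) + (-0.25)·(-0.25) + (-0.25)·(-0.25)) / 3 = 4.75/3 = 1.5833
  S[X_1,X_2] = ((-1.25)·(-0.75) + (1.75)·(-0.75) + (-0.25)·(-1.75) + (-0.25)·(3.25)) / 3 = -0.75/3 = -0.25
  S[X_2,X_2] = ((-0.75)·(-0.75) + (-0.75)·(-0.75) + (-1.75)·(-1.75) + (3.25)·(3.25)) / 3 = 14.75/3 = 4.9167
  S = [[1.5833, -0.25],
 [-0.25, 4.9167]].

Step 3 — invert S. det(S) = 1.5833·4.9167 - (-0.25)² = 7.7222.
  S^{-1} = (1/det) · [[d, -b], [-b, a]] = [[0.6367, 0.0324],
 [0.0324, 0.205]].

Step 4 — quadratic form (x̄ - mu_0)^T · S^{-1} · (x̄ - mu_0):
  S^{-1} · (x̄ - mu_0) = (3.3669, 0.3237),
  (x̄ - mu_0)^T · [...] = (5.25)·(3.3669) + (0.75)·(0.3237) = 17.9191.

Step 5 — scale by n: T² = 4 · 17.9191 = 71.6763.

T² ≈ 71.6763


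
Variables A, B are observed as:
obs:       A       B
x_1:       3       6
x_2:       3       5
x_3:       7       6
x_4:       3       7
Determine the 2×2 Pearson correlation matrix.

Step 1 — column means:
  mean(A) = (3 + 3 + 7 + 3) / 4 = 16/4 = 4
  mean(B) = (6 + 5 + 6 + 7) / 4 = 24/4 = 6

Step 2 — sample variances and covariances s[i,j] = (1/(n-1)) · Σ_k (x_{k,i} - mean_i) · (x_{k,j} - mean_j), with n-1 = 3:
  s[A,A] = ((-1)·(-1) + (-1)·(-1) + (3)·(3) + (-1)·(-1)) / 3 = 12/3 = 4
  s[A,B] = ((-1)·(0) + (-1)·(-1) + (3)·(0) + (-1)·(1)) / 3 = 0/3 = 0
  s[B,B] = ((0)·(0) + (-1)·(-1) + (0)·(0) + (1)·(1)) / 3 = 2/3 = 0.6667
  Sample standard deviations s_i = √(s[i,i]):
  s(A) = √(4) = 2
  s(B) = √(0.6667) = 0.8165

Step 3 — r_{ij} = s_{ij} / (s_i · s_j):
  r[A,A] = 1 (diagonal).
  r[A,B] = 0 / (2 · 0.8165) = 0 / 1.633 = 0
  r[B,B] = 1 (diagonal).

R is symmetric with unit diagonal. Assembling:

R = [[1, 0],
 [0, 1]]


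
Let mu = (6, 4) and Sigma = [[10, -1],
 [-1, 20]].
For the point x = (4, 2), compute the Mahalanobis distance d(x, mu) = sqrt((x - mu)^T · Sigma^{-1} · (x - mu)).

Step 1 — centre the observation: (x - mu) = (-2, -2).

Step 2 — invert Sigma. det(Sigma) = 10·20 - (-1)² = 199.
  Sigma^{-1} = (1/det) · [[d, -b], [-b, a]] = [[0.1005, 0.005],
 [0.005, 0.0503]].

Step 3 — form the quadratic (x - mu)^T · Sigma^{-1} · (x - mu):
  Sigma^{-1} · (x - mu) = (-0.2111, -0.1106).
  (x - mu)^T · [Sigma^{-1} · (x - mu)] = (-2)·(-0.2111) + (-2)·(-0.1106) = 0.6432.

Step 4 — take square root: d = √(0.6432) ≈ 0.802.

d(x, mu) = √(0.6432) ≈ 0.802


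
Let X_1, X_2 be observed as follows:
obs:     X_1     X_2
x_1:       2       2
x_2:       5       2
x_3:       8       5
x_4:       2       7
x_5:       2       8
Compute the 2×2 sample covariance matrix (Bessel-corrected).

Step 1 — column means:
  mean(X_1) = (2 + 5 + 8 + 2 + 2) / 5 = 19/5 = 3.8
  mean(X_2) = (2 + 2 + 5 + 7 + 8) / 5 = 24/5 = 4.8

Step 2 — sample covariance S[i,j] = (1/(n-1)) · Σ_k (x_{k,i} - mean_i) · (x_{k,j} - mean_j), with n-1 = 4.
  S[X_1,X_1] = ((-1.8)·(-1.8) + (1.2)·(1.2) + (4.2)·(4.2) + (-1.8)·(-1.8) + (-1.8)·(-1.8)) / 4 = 28.8/4 = 7.2
  S[X_1,X_2] = ((-1.8)·(-2.8) + (1.2)·(-2.8) + (4.2)·(0.2) + (-1.8)·(2.2) + (-1.8)·(3.2)) / 4 = -7.2/4 = -1.8
  S[X_2,X_2] = ((-2.8)·(-2.8) + (-2.8)·(-2.8) + (0.2)·(0.2) + (2.2)·(2.2) + (3.2)·(3.2)) / 4 = 30.8/4 = 7.7

S is symmetric (S[j,i] = S[i,j]). Assembling:

S = [[7.2, -1.8],
 [-1.8, 7.7]]


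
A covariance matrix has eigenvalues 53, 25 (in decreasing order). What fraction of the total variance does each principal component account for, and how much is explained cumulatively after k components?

Step 1 — total variance = trace(Sigma) = Σ λ_i = 53 + 25 = 78.

Step 2 — fraction explained by component i = λ_i / Σ λ:
  PC1: 53/78 = 0.6795
  PC2: 25/78 = 0.3205

Step 3 — cumulative fraction after k components = (λ_1 + ... + λ_k) / Σ λ:
  k = 1: 53/78 = 0.6795
  k = 2: (53 + 25)/78 = 78/78 = 1

Summary (fraction, with percent):

explained: PC1 0.6795 (67.95%), PC2 0.3205 (32.05%);  cumulative: 0.6795, 1


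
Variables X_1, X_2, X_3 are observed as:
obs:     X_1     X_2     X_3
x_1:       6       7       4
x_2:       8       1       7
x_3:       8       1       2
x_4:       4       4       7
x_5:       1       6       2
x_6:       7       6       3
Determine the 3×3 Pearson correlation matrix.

Step 1 — column means:
  mean(X_1) = (6 + 8 + 8 + 4 + 1 + 7) / 6 = 34/6 = 5.6667
  mean(X_2) = (7 + 1 + 1 + 4 + 6 + 6) / 6 = 25/6 = 4.1667
  mean(X_3) = (4 + 7 + 2 + 7 + 2 + 3) / 6 = 25/6 = 4.1667

Step 2 — sample variances and covariances s[i,j] = (1/(n-1)) · Σ_k (x_{k,i} - mean_i) · (x_{k,j} - mean_j), with n-1 = 5:
  s[X_1,X_1] = ((0.3333)·(0.3333) + (2.3333)·(2.3333) + (2.3333)·(2.3333) + (-1.6667)·(-1.6667) + (-4.6667)·(-4.6667) + (1.3333)·(1.3333)) / 5 = 37.3333/5 = 7.4667
  s[X_1,X_2] = ((0.3333)·(2.8333) + (2.3333)·(-3.1667) + (2.3333)·(-3.1667) + (-1.6667)·(-0.1667) + (-4.6667)·(1.8333) + (1.3333)·(1.8333)) / 5 = -19.6667/5 = -3.9333
  s[X_1,X_3] = ((0.3333)·(-0.1667) + (2.3333)·(2.8333) + (2.3333)·(-2.1667) + (-1.6667)·(2.8333) + (-4.6667)·(-2.1667) + (1.3333)·(-1.1667)) / 5 = 5.3333/5 = 1.0667
  s[X_2,X_2] = ((2.8333)·(2.8333) + (-3.1667)·(-3.1667) + (-3.1667)·(-3.1667) + (-0.1667)·(-0.1667) + (1.8333)·(1.8333) + (1.8333)·(1.8333)) / 5 = 34.8333/5 = 6.9667
  s[X_2,X_3] = ((2.8333)·(-0.1667) + (-3.1667)·(2.8333) + (-3.1667)·(-2.1667) + (-0.1667)·(2.8333) + (1.8333)·(-2.1667) + (1.8333)·(-1.1667)) / 5 = -9.1667/5 = -1.8333
  s[X_3,X_3] = ((-0.1667)·(-0.1667) + (2.8333)·(2.8333) + (-2.1667)·(-2.1667) + (2.8333)·(2.8333) + (-2.1667)·(-2.1667) + (-1.1667)·(-1.1667)) / 5 = 26.8333/5 = 5.3667
  Sample standard deviations s_i = √(s[i,i]):
  s(X_1) = √(7.4667) = 2.7325
  s(X_2) = √(6.9667) = 2.6394
  s(X_3) = √(5.3667) = 2.3166

Step 3 — r_{ij} = s_{ij} / (s_i · s_j):
  r[X_1,X_1] = 1 (diagonal).
  r[X_1,X_2] = -3.9333 / (2.7325 · 2.6394) = -3.9333 / 7.2123 = -0.5454
  r[X_1,X_3] = 1.0667 / (2.7325 · 2.3166) = 1.0667 / 6.3302 = 0.1685
  r[X_2,X_2] = 1 (diagonal).
  r[X_2,X_3] = -1.8333 / (2.6394 · 2.3166) = -1.8333 / 6.1146 = -0.2998
  r[X_3,X_3] = 1 (diagonal).

R is symmetric with unit diagonal. Assembling:

R = [[1, -0.5454, 0.1685],
 [-0.5454, 1, -0.2998],
 [0.1685, -0.2998, 1]]


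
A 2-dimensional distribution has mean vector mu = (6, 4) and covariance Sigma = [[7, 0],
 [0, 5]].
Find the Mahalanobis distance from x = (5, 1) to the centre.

Step 1 — centre the observation: (x - mu) = (-1, -3).

Step 2 — invert Sigma. det(Sigma) = 7·5 - (0)² = 35.
  Sigma^{-1} = (1/det) · [[d, -b], [-b, a]] = [[0.1429, 0],
 [0, 0.2]].

Step 3 — form the quadratic (x - mu)^T · Sigma^{-1} · (x - mu):
  Sigma^{-1} · (x - mu) = (-0.1429, -0.6).
  (x - mu)^T · [Sigma^{-1} · (x - mu)] = (-1)·(-0.1429) + (-3)·(-0.6) = 1.9429.

Step 4 — take square root: d = √(1.9429) ≈ 1.3939.

d(x, mu) = √(1.9429) ≈ 1.3939


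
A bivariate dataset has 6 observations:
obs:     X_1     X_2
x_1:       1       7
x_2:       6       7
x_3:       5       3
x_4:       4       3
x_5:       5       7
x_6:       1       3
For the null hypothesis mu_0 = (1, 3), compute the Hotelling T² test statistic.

Step 1 — sample mean vector:
  mean(X_1) = (1 + 6 + 5 + 4 + 5 + 1) / 6 = 22/6 = 3.6667
  mean(X_2) = (7 + 7 + 3 + 3 + 7 + 3) / 6 = 30/6 = 5
  x̄ = (3.6667, 5),  deviation x̄ - mu_0 = (3.6667, 5) - (1, 3) = (2.6667, 2).

Step 2 — sample covariance matrix, S[i,j] = (1/(n-1)) · Σ_k (x_{k,i} - mean_i) · (x_{k,j} - mean_j), divisor n-1 = 5:
  S[X_1,X_1] = ((-2.6667)·(-2.6667) + (2.3333)·(2.3333) + (1.3333)·(1.3333) + (0.3333)·(0.3333) + (1.3333)·(1.3333) + (-2.6667)·(-2.6667)) / 5 = 23.3333/5 = 4.6667
  S[X_1,X_2] = ((-2.6667)·(2) + (2.3333)·(2) + (1.3333)·(-2) + (0.3333)·(-2) + (1.3333)·(2) + (-2.6667)·(-2)) / 5 = 4/5 = 0.8
  S[X_2,X_2] = ((2)·(2) + (2)·(2) + (-2)·(-2) + (-2)·(-2) + (2)·(2) + (-2)·(-2)) / 5 = 24/5 = 4.8
  S = [[4.6667, 0.8],
 [0.8, 4.8]].

Step 3 — invert S. det(S) = 4.6667·4.8 - (0.8)² = 21.76.
  S^{-1} = (1/det) · [[d, -b], [-b, a]] = [[0.2206, -0.0368],
 [-0.0368, 0.2145]].

Step 4 — quadratic form (x̄ - mu_0)^T · S^{-1} · (x̄ - mu_0):
  S^{-1} · (x̄ - mu_0) = (0.5147, 0.3309),
  (x̄ - mu_0)^T · [...] = (2.6667)·(0.5147) + (2)·(0.3309) = 2.0343.

Step 5 — scale by n: T² = 6 · 2.0343 = 12.2059.

T² ≈ 12.2059


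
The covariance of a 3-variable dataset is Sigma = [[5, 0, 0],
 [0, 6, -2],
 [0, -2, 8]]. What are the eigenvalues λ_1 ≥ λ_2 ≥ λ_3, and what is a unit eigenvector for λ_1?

Step 1 — characteristic polynomial p(λ) = det(λI - Sigma) = λ³ - tr·λ² + c_1·λ - det, where tr = trace, c_1 = sum of the principal 2×2 minors, det = det(Sigma):
  tr = 5 + 6 + 8 = 19,
  c_1 = (5·6 - (0)²) + (5·8 - (0)²) + (6·8 - (-2)²) = 30 + 40 + 44 = 114,
  det = 5·(6·8 - (-2)²) - (0)·((0)·8 - (-2)·(0)) + (0)·((0)·(-2) - 6·(0)) = 5·(44) - (0)·(0) + (0)·(0) = 220.
  So p(λ) = λ³ - 19λ² + 114λ - 220.
Step 2 — look for an integer root (rational root theorem: any rational root is an integer divisor of 220). Testing λ = 5:
  p(5) = 125 - 475 + 570 - 220 = 0  ✓
  Dividing out (λ - 5): p(λ) = (λ - 5)(λ² - 14λ + 44).
Step 3 — remaining eigenvalues from the quadratic λ² - 14λ + 44 = 0:
  Δ = 14² - 4·44 = 196 - 176 = 20,  λ = (14 ± √20)/2 = (14 ± 4.4721)/2 ≈ 9.2361 or 4.7639.
  Sorted: λ_1 = 9.2361,  λ_2 = 5,  λ_3 = 4.7639  (check: sum = 19 = tr ✓).

Step 4 — unit eigenvector for λ_1 ≈ 9.2361: v spans the null space of (Sigma - λ_1 I), whose rows are
  r_1 = (-4.2361, 0, 0),  r_2 = (0, -3.2361, -2),  r_3 = (0, -2, -1.2361).
  v is orthogonal to every row, so take v ∝ r_1 × r_2 = ((0)·(-2) - (0)·(-3.2361), (0)·(0) - (-4.2361)·(-2), (-4.2361)·(-3.2361) - (0)·(0)) ≈ (0, -8.4721, 13.7082).
  Rescale (multiply by -1 so the first nonzero entry is positive): u = (0, 8.4721, -13.7082).
  ||u|| = √((0)² + (8.4721)² + (-13.7082)²) = √(259.6919) ≈ 16.115,  v_1 = u/||u|| ≈ (0, 0.5257, -0.8507) (||v_1|| = 1).

λ_1 = 9.2361,  λ_2 = 5,  λ_3 = 4.7639;  v_1 ≈ (0, 0.5257, -0.8507)


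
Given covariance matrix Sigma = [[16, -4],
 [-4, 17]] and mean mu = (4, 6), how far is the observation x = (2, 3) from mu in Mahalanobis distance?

Step 1 — centre the observation: (x - mu) = (-2, -3).

Step 2 — invert Sigma. det(Sigma) = 16·17 - (-4)² = 256.
  Sigma^{-1} = (1/det) · [[d, -b], [-b, a]] = [[0.0664, 0.0156],
 [0.0156, 0.0625]].

Step 3 — form the quadratic (x - mu)^T · Sigma^{-1} · (x - mu):
  Sigma^{-1} · (x - mu) = (-0.1797, -0.2188).
  (x - mu)^T · [Sigma^{-1} · (x - mu)] = (-2)·(-0.1797) + (-3)·(-0.2188) = 1.0156.

Step 4 — take square root: d = √(1.0156) ≈ 1.0078.

d(x, mu) = √(1.0156) ≈ 1.0078


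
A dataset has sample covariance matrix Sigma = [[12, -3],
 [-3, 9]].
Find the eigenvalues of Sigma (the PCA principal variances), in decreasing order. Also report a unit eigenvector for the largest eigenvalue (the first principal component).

Step 1 — characteristic polynomial of 2×2 Sigma:
  det(Sigma - λI) = λ² - trace · λ + det = 0.
  trace = 12 + 9 = 21, det = 12·9 - (-3)² = 99.
Step 2 — discriminant:
  Δ = trace² - 4·det = 441 - 396 = 45.
Step 3 — eigenvalues:
  λ = (trace ± √Δ)/2 = (21 ± 6.7082)/2,
  λ_1 = 13.8541,  λ_2 = 7.1459.

Step 4 — unit eigenvector for λ_1: solve (Sigma - λ_1 I)v = 0. First row:
  (12 - 13.8541)·v_x + (-3)·v_y = 0, i.e. (-1.8541)·v_x + (-3)·v_y = 0,
  so v ∝ (b, λ_1 - a) = (-3, 1.8541); multiply by -1 so the first entry is positive: u = (3, -1.8541).
  ||u|| = √((3)² + (-1.8541)²) = √(12.4377) ≈ 3.5267,
  v_1 = u/||u|| ≈ (0.8507, -0.5257) (||v_1|| = 1).

λ_1 = 13.8541,  λ_2 = 7.1459;  v_1 ≈ (0.8507, -0.5257)


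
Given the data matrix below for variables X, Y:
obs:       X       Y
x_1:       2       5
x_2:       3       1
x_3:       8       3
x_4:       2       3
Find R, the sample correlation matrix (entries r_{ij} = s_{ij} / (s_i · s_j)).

Step 1 — column means:
  mean(X) = (2 + 3 + 8 + 2) / 4 = 15/4 = 3.75
  mean(Y) = (5 + 1 + 3 + 3) / 4 = 12/4 = 3

Step 2 — sample variances and covariances s[i,j] = (1/(n-1)) · Σ_k (x_{k,i} - mean_i) · (x_{k,j} - mean_j), with n-1 = 3:
  s[X,X] = ((-1.75)·(-1.75) + (-0.75)·(-0.75) + (4.25)·(4.25) + (-1.75)·(-1.75)) / 3 = 24.75/3 = 8.25
  s[X,Y] = ((-1.75)·(2) + (-0.75)·(-2) + (4.25)·(0) + (-1.75)·(0)) / 3 = -2/3 = -0.6667
  s[Y,Y] = ((2)·(2) + (-2)·(-2) + (0)·(0) + (0)·(0)) / 3 = 8/3 = 2.6667
  Sample standard deviations s_i = √(s[i,i]):
  s(X) = √(8.25) = 2.8723
  s(Y) = √(2.6667) = 1.633

Step 3 — r_{ij} = s_{ij} / (s_i · s_j):
  r[X,X] = 1 (diagonal).
  r[X,Y] = -0.6667 / (2.8723 · 1.633) = -0.6667 / 4.6904 = -0.1421
  r[Y,Y] = 1 (diagonal).

R is symmetric with unit diagonal. Assembling:

R = [[1, -0.1421],
 [-0.1421, 1]]


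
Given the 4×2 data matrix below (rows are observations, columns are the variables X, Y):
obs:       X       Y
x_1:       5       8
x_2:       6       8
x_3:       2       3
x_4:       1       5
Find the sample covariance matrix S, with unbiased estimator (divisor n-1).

Step 1 — column means:
  mean(X) = (5 + 6 + 2 + 1) / 4 = 14/4 = 3.5
  mean(Y) = (8 + 8 + 3 + 5) / 4 = 24/4 = 6

Step 2 — sample covariance S[i,j] = (1/(n-1)) · Σ_k (x_{k,i} - mean_i) · (x_{k,j} - mean_j), with n-1 = 3.
  S[X,X] = ((1.5)·(1.5) + (2.5)·(2.5) + (-1.5)·(-1.5) + (-2.5)·(-2.5)) / 3 = 17/3 = 5.6667
  S[X,Y] = ((1.5)·(2) + (2.5)·(2) + (-1.5)·(-3) + (-2.5)·(-1)) / 3 = 15/3 = 5
  S[Y,Y] = ((2)·(2) + (2)·(2) + (-3)·(-3) + (-1)·(-1)) / 3 = 18/3 = 6

S is symmetric (S[j,i] = S[i,j]). Assembling:

S = [[5.6667, 5],
 [5, 6]]


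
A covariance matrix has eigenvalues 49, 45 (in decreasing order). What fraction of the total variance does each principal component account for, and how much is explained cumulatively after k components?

Step 1 — total variance = trace(Sigma) = Σ λ_i = 49 + 45 = 94.

Step 2 — fraction explained by component i = λ_i / Σ λ:
  PC1: 49/94 = 0.5213
  PC2: 45/94 = 0.4787

Step 3 — cumulative fraction after k components = (λ_1 + ... + λ_k) / Σ λ:
  k = 1: 49/94 = 0.5213
  k = 2: (49 + 45)/94 = 94/94 = 1

Summary (fraction, with percent):

explained: PC1 0.5213 (52.13%), PC2 0.4787 (47.87%);  cumulative: 0.5213, 1


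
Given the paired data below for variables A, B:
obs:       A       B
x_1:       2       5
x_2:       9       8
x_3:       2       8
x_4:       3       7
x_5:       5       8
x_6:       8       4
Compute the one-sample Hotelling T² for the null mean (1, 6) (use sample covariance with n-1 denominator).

Step 1 — sample mean vector:
  mean(A) = (2 + 9 + 2 + 3 + 5 + 8) / 6 = 29/6 = 4.8333
  mean(B) = (5 + 8 + 8 + 7 + 8 + 4) / 6 = 40/6 = 6.6667
  x̄ = (4.8333, 6.6667),  deviation x̄ - mu_0 = (4.8333, 6.6667) - (1, 6) = (3.8333, 0.6667).

Step 2 — sample covariance matrix, S[i,j] = (1/(n-1)) · Σ_k (x_{k,i} - mean_i) · (x_{k,j} - mean_j), divisor n-1 = 5:
  S[A,A] = ((-2.8333)·(-2.8333) + (4.1667)·(4.1667) + (-2.8333)·(-2.8333) + (-1.8333)·(-1.8333) + (0.1667)·(0.1667) + (3.1667)·(3.1667)) / 5 = 46.8333/5 = 9.3667
  S[A,B] = ((-2.8333)·(-1.6667) + (4.1667)·(1.3333) + (-2.8333)·(1.3333) + (-1.8333)·(0.3333) + (0.1667)·(1.3333) + (3.1667)·(-2.6667)) / 5 = -2.3333/5 = -0.4667
  S[B,B] = ((-1.6667)·(-1.6667) + (1.3333)·(1.3333) + (1.3333)·(1.3333) + (0.3333)·(0.3333) + (1.3333)·(1.3333) + (-2.6667)·(-2.6667)) / 5 = 15.3333/5 = 3.0667
  S = [[9.3667, -0.4667],
 [-0.4667, 3.0667]].

Step 3 — invert S. det(S) = 9.3667·3.0667 - (-0.4667)² = 28.5067.
  S^{-1} = (1/det) · [[d, -b], [-b, a]] = [[0.1076, 0.0164],
 [0.0164, 0.3286]].

Step 4 — quadratic form (x̄ - mu_0)^T · S^{-1} · (x̄ - mu_0):
  S^{-1} · (x̄ - mu_0) = (0.4233, 0.2818),
  (x̄ - mu_0)^T · [...] = (3.8333)·(0.4233) + (0.6667)·(0.2818) = 1.8105.

Step 5 — scale by n: T² = 6 · 1.8105 = 10.863.

T² ≈ 10.863


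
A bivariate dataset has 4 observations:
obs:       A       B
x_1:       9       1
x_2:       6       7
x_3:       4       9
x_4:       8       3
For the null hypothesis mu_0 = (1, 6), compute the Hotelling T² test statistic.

Step 1 — sample mean vector:
  mean(A) = (9 + 6 + 4 + 8) / 4 = 27/4 = 6.75
  mean(B) = (1 + 7 + 9 + 3) / 4 = 20/4 = 5
  x̄ = (6.75, 5),  deviation x̄ - mu_0 = (6.75, 5) - (1, 6) = (5.75, -1).

Step 2 — sample covariance matrix, S[i,j] = (1/(n-1)) · Σ_k (x_{k,i} - mean_i) · (x_{k,j} - mean_j), divisor n-1 = 3:
  S[A,A] = ((2.25)·(2.25) + (-0.75)·(-0.75) + (-2.75)·(-2.75) + (1.25)·(1.25)) / 3 = 14.75/3 = 4.9167
  S[A,B] = ((2.25)·(-4) + (-0.75)·(2) + (-2.75)·(4) + (1.25)·(-2)) / 3 = -24/3 = -8
  S[B,B] = ((-4)·(-4) + (2)·(2) + (4)·(4) + (-2)·(-2)) / 3 = 40/3 = 13.3333
  S = [[4.9167, -8],
 [-8, 13.3333]].

Step 3 — invert S. det(S) = 4.9167·13.3333 - (-8)² = 1.5556.
  S^{-1} = (1/det) · [[d, -b], [-b, a]] = [[8.5714, 5.1429],
 [5.1429, 3.1607]].

Step 4 — quadratic form (x̄ - mu_0)^T · S^{-1} · (x̄ - mu_0):
  S^{-1} · (x̄ - mu_0) = (44.1429, 26.4107),
  (x̄ - mu_0)^T · [...] = (5.75)·(44.1429) + (-1)·(26.4107) = 227.4107.

Step 5 — scale by n: T² = 4 · 227.4107 = 909.6429.

T² ≈ 909.6429


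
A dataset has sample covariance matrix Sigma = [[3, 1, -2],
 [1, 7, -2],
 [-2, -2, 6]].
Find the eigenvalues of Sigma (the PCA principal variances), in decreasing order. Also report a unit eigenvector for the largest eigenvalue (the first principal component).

Step 1 — characteristic polynomial p(λ) = det(λI - Sigma) = λ³ - tr·λ² + c_1·λ - det, where tr = trace, c_1 = sum of the principal 2×2 minors, det = det(Sigma):
  tr = 3 + 7 + 6 = 16,
  c_1 = (3·7 - (1)²) + (3·6 - (-2)²) + (7·6 - (-2)²) = 20 + 14 + 38 = 72,
  det = 3·(7·6 - (-2)²) - (1)·((1)·6 - (-2)·(-2)) + (-2)·((1)·(-2) - 7·(-2)) = 3·(38) - (1)·(2) + (-2)·(12) = 88.
  So p(λ) = λ³ - 16λ² + 72λ - 88.
Step 2 — look for an integer root (rational root theorem: any rational root is an integer divisor of 88). Testing λ = 2:
  p(2) = 8 - 64 + 144 - 88 = 0  ✓
  Dividing out (λ - 2): p(λ) = (λ - 2)(λ² - 14λ + 44).
Step 3 — remaining eigenvalues from the quadratic λ² - 14λ + 44 = 0:
  Δ = 14² - 4·44 = 196 - 176 = 20,  λ = (14 ± √20)/2 = (14 ± 4.4721)/2 ≈ 9.2361 or 4.7639.
  Sorted: λ_1 = 9.2361,  λ_2 = 4.7639,  λ_3 = 2  (check: sum = 16 = tr ✓).

Step 4 — unit eigenvector for λ_1 ≈ 9.2361: v spans the null space of (Sigma - λ_1 I), whose rows are
  r_1 = (-6.2361, 1, -2),  r_2 = (1, -2.2361, -2),  r_3 = (-2, -2, -3.2361).
  v is orthogonal to every row, so take v ∝ r_1 × r_2 = ((1)·(-2) - (-2)·(-2.2361), (-2)·(1) - (-6.2361)·(-2), (-6.2361)·(-2.2361) - (1)·(1)) ≈ (-6.4721, -14.4721, 12.9443).
  Rescale (multiply by -1 so the first nonzero entry is positive): u = (6.4721, 14.4721, -12.9443).
  ||u|| = √((6.4721)² + (14.4721)² + (-12.9443)²) = √(418.8854) ≈ 20.4667,  v_1 = u/||u|| ≈ (0.3162, 0.7071, -0.6325) (||v_1|| = 1).

λ_1 = 9.2361,  λ_2 = 4.7639,  λ_3 = 2;  v_1 ≈ (0.3162, 0.7071, -0.6325)


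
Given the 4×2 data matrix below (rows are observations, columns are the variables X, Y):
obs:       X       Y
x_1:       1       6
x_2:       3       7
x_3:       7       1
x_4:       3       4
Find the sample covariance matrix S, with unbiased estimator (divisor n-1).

Step 1 — column means:
  mean(X) = (1 + 3 + 7 + 3) / 4 = 14/4 = 3.5
  mean(Y) = (6 + 7 + 1 + 4) / 4 = 18/4 = 4.5

Step 2 — sample covariance S[i,j] = (1/(n-1)) · Σ_k (x_{k,i} - mean_i) · (x_{k,j} - mean_j), with n-1 = 3.
  S[X,X] = ((-2.5)·(-2.5) + (-0.5)·(-0.5) + (3.5)·(3.5) + (-0.5)·(-0.5)) / 3 = 19/3 = 6.3333
  S[X,Y] = ((-2.5)·(1.5) + (-0.5)·(2.5) + (3.5)·(-3.5) + (-0.5)·(-0.5)) / 3 = -17/3 = -5.6667
  S[Y,Y] = ((1.5)·(1.5) + (2.5)·(2.5) + (-3.5)·(-3.5) + (-0.5)·(-0.5)) / 3 = 21/3 = 7

S is symmetric (S[j,i] = S[i,j]). Assembling:

S = [[6.3333, -5.6667],
 [-5.6667, 7]]


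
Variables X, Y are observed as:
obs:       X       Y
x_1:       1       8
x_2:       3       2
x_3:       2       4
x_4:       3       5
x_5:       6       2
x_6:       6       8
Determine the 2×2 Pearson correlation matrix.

Step 1 — column means:
  mean(X) = (1 + 3 + 2 + 3 + 6 + 6) / 6 = 21/6 = 3.5
  mean(Y) = (8 + 2 + 4 + 5 + 2 + 8) / 6 = 29/6 = 4.8333

Step 2 — sample variances and covariances s[i,j] = (1/(n-1)) · Σ_k (x_{k,i} - mean_i) · (x_{k,j} - mean_j), with n-1 = 5:
  s[X,X] = ((-2.5)·(-2.5) + (-0.5)·(-0.5) + (-1.5)·(-1.5) + (-0.5)·(-0.5) + (2.5)·(2.5) + (2.5)·(2.5)) / 5 = 21.5/5 = 4.3
  s[X,Y] = ((-2.5)·(3.1667) + (-0.5)·(-2.8333) + (-1.5)·(-0.8333) + (-0.5)·(0.1667) + (2.5)·(-2.8333) + (2.5)·(3.1667)) / 5 = -4.5/5 = -0.9
  s[Y,Y] = ((3.1667)·(3.1667) + (-2.8333)·(-2.8333) + (-0.8333)·(-0.8333) + (0.1667)·(0.1667) + (-2.8333)·(-2.8333) + (3.1667)·(3.1667)) / 5 = 36.8333/5 = 7.3667
  Sample standard deviations s_i = √(s[i,i]):
  s(X) = √(4.3) = 2.0736
  s(Y) = √(7.3667) = 2.7142

Step 3 — r_{ij} = s_{ij} / (s_i · s_j):
  r[X,X] = 1 (diagonal).
  r[X,Y] = -0.9 / (2.0736 · 2.7142) = -0.9 / 5.6282 = -0.1599
  r[Y,Y] = 1 (diagonal).

R is symmetric with unit diagonal. Assembling:

R = [[1, -0.1599],
 [-0.1599, 1]]
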